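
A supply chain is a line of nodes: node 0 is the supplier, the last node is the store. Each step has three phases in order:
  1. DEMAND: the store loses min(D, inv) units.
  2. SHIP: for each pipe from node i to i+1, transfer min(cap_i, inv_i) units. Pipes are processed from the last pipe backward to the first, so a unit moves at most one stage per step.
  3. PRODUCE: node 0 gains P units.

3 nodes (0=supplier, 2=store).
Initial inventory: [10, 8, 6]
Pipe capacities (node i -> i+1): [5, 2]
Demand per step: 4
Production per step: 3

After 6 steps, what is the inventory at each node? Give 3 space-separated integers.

Step 1: demand=4,sold=4 ship[1->2]=2 ship[0->1]=5 prod=3 -> inv=[8 11 4]
Step 2: demand=4,sold=4 ship[1->2]=2 ship[0->1]=5 prod=3 -> inv=[6 14 2]
Step 3: demand=4,sold=2 ship[1->2]=2 ship[0->1]=5 prod=3 -> inv=[4 17 2]
Step 4: demand=4,sold=2 ship[1->2]=2 ship[0->1]=4 prod=3 -> inv=[3 19 2]
Step 5: demand=4,sold=2 ship[1->2]=2 ship[0->1]=3 prod=3 -> inv=[3 20 2]
Step 6: demand=4,sold=2 ship[1->2]=2 ship[0->1]=3 prod=3 -> inv=[3 21 2]

3 21 2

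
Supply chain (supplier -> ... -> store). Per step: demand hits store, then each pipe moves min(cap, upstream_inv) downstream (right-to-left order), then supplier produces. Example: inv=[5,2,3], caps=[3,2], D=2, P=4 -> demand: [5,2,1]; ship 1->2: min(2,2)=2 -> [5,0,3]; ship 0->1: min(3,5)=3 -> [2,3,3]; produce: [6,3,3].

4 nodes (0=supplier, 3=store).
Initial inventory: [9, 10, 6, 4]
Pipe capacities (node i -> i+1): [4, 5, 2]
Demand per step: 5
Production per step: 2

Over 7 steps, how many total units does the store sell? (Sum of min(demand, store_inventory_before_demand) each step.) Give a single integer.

Step 1: sold=4 (running total=4) -> [7 9 9 2]
Step 2: sold=2 (running total=6) -> [5 8 12 2]
Step 3: sold=2 (running total=8) -> [3 7 15 2]
Step 4: sold=2 (running total=10) -> [2 5 18 2]
Step 5: sold=2 (running total=12) -> [2 2 21 2]
Step 6: sold=2 (running total=14) -> [2 2 21 2]
Step 7: sold=2 (running total=16) -> [2 2 21 2]

Answer: 16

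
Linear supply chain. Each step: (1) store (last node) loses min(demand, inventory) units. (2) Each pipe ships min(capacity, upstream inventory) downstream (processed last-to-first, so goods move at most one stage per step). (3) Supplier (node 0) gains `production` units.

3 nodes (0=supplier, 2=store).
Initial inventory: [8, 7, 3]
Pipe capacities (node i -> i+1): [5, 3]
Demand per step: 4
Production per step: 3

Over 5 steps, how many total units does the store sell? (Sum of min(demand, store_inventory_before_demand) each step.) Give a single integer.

Step 1: sold=3 (running total=3) -> [6 9 3]
Step 2: sold=3 (running total=6) -> [4 11 3]
Step 3: sold=3 (running total=9) -> [3 12 3]
Step 4: sold=3 (running total=12) -> [3 12 3]
Step 5: sold=3 (running total=15) -> [3 12 3]

Answer: 15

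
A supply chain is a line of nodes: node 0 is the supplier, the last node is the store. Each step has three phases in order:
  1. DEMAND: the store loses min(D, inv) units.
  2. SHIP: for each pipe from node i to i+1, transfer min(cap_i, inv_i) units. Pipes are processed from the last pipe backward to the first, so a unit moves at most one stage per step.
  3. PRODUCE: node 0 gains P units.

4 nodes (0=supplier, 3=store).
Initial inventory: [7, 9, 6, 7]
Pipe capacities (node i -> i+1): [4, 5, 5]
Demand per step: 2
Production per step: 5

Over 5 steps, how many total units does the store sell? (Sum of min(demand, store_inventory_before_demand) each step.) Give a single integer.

Answer: 10

Derivation:
Step 1: sold=2 (running total=2) -> [8 8 6 10]
Step 2: sold=2 (running total=4) -> [9 7 6 13]
Step 3: sold=2 (running total=6) -> [10 6 6 16]
Step 4: sold=2 (running total=8) -> [11 5 6 19]
Step 5: sold=2 (running total=10) -> [12 4 6 22]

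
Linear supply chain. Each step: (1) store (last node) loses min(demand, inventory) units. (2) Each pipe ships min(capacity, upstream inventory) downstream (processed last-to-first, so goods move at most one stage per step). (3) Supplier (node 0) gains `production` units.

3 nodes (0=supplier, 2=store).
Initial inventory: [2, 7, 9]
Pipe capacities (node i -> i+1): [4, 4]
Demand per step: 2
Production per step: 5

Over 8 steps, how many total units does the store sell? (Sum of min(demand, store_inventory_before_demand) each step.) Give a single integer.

Answer: 16

Derivation:
Step 1: sold=2 (running total=2) -> [5 5 11]
Step 2: sold=2 (running total=4) -> [6 5 13]
Step 3: sold=2 (running total=6) -> [7 5 15]
Step 4: sold=2 (running total=8) -> [8 5 17]
Step 5: sold=2 (running total=10) -> [9 5 19]
Step 6: sold=2 (running total=12) -> [10 5 21]
Step 7: sold=2 (running total=14) -> [11 5 23]
Step 8: sold=2 (running total=16) -> [12 5 25]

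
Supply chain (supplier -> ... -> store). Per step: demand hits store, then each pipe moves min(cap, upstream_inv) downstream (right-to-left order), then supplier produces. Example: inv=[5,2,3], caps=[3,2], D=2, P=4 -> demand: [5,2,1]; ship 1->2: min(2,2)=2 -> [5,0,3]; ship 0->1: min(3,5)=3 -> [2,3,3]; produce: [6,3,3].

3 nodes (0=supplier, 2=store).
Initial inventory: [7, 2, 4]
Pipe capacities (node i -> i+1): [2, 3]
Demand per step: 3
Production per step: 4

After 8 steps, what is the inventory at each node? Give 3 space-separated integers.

Step 1: demand=3,sold=3 ship[1->2]=2 ship[0->1]=2 prod=4 -> inv=[9 2 3]
Step 2: demand=3,sold=3 ship[1->2]=2 ship[0->1]=2 prod=4 -> inv=[11 2 2]
Step 3: demand=3,sold=2 ship[1->2]=2 ship[0->1]=2 prod=4 -> inv=[13 2 2]
Step 4: demand=3,sold=2 ship[1->2]=2 ship[0->1]=2 prod=4 -> inv=[15 2 2]
Step 5: demand=3,sold=2 ship[1->2]=2 ship[0->1]=2 prod=4 -> inv=[17 2 2]
Step 6: demand=3,sold=2 ship[1->2]=2 ship[0->1]=2 prod=4 -> inv=[19 2 2]
Step 7: demand=3,sold=2 ship[1->2]=2 ship[0->1]=2 prod=4 -> inv=[21 2 2]
Step 8: demand=3,sold=2 ship[1->2]=2 ship[0->1]=2 prod=4 -> inv=[23 2 2]

23 2 2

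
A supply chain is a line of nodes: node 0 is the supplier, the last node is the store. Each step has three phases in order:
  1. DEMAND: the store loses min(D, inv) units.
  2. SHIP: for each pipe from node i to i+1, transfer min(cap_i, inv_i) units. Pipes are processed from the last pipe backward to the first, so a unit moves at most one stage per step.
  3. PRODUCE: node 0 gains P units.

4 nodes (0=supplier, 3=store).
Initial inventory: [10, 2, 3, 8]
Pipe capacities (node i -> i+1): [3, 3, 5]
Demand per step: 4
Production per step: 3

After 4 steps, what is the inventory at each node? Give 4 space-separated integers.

Step 1: demand=4,sold=4 ship[2->3]=3 ship[1->2]=2 ship[0->1]=3 prod=3 -> inv=[10 3 2 7]
Step 2: demand=4,sold=4 ship[2->3]=2 ship[1->2]=3 ship[0->1]=3 prod=3 -> inv=[10 3 3 5]
Step 3: demand=4,sold=4 ship[2->3]=3 ship[1->2]=3 ship[0->1]=3 prod=3 -> inv=[10 3 3 4]
Step 4: demand=4,sold=4 ship[2->3]=3 ship[1->2]=3 ship[0->1]=3 prod=3 -> inv=[10 3 3 3]

10 3 3 3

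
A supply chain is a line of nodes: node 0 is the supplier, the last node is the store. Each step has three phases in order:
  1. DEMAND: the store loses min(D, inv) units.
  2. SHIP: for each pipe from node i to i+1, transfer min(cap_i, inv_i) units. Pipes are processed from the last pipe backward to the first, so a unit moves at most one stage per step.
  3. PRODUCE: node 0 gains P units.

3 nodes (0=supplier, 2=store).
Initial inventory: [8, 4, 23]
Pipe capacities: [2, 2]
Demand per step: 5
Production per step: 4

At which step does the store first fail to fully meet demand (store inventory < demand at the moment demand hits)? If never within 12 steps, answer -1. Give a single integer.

Step 1: demand=5,sold=5 ship[1->2]=2 ship[0->1]=2 prod=4 -> [10 4 20]
Step 2: demand=5,sold=5 ship[1->2]=2 ship[0->1]=2 prod=4 -> [12 4 17]
Step 3: demand=5,sold=5 ship[1->2]=2 ship[0->1]=2 prod=4 -> [14 4 14]
Step 4: demand=5,sold=5 ship[1->2]=2 ship[0->1]=2 prod=4 -> [16 4 11]
Step 5: demand=5,sold=5 ship[1->2]=2 ship[0->1]=2 prod=4 -> [18 4 8]
Step 6: demand=5,sold=5 ship[1->2]=2 ship[0->1]=2 prod=4 -> [20 4 5]
Step 7: demand=5,sold=5 ship[1->2]=2 ship[0->1]=2 prod=4 -> [22 4 2]
Step 8: demand=5,sold=2 ship[1->2]=2 ship[0->1]=2 prod=4 -> [24 4 2]
Step 9: demand=5,sold=2 ship[1->2]=2 ship[0->1]=2 prod=4 -> [26 4 2]
Step 10: demand=5,sold=2 ship[1->2]=2 ship[0->1]=2 prod=4 -> [28 4 2]
Step 11: demand=5,sold=2 ship[1->2]=2 ship[0->1]=2 prod=4 -> [30 4 2]
Step 12: demand=5,sold=2 ship[1->2]=2 ship[0->1]=2 prod=4 -> [32 4 2]
First stockout at step 8

8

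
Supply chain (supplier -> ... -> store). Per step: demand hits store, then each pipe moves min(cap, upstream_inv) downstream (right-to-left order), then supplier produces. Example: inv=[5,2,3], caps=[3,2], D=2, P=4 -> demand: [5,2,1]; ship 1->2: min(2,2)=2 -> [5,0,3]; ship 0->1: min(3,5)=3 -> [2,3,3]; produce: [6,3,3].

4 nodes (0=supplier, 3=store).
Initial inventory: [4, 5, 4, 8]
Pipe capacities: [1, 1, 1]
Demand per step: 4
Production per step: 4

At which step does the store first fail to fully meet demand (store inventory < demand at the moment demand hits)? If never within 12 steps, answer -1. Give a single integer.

Step 1: demand=4,sold=4 ship[2->3]=1 ship[1->2]=1 ship[0->1]=1 prod=4 -> [7 5 4 5]
Step 2: demand=4,sold=4 ship[2->3]=1 ship[1->2]=1 ship[0->1]=1 prod=4 -> [10 5 4 2]
Step 3: demand=4,sold=2 ship[2->3]=1 ship[1->2]=1 ship[0->1]=1 prod=4 -> [13 5 4 1]
Step 4: demand=4,sold=1 ship[2->3]=1 ship[1->2]=1 ship[0->1]=1 prod=4 -> [16 5 4 1]
Step 5: demand=4,sold=1 ship[2->3]=1 ship[1->2]=1 ship[0->1]=1 prod=4 -> [19 5 4 1]
Step 6: demand=4,sold=1 ship[2->3]=1 ship[1->2]=1 ship[0->1]=1 prod=4 -> [22 5 4 1]
Step 7: demand=4,sold=1 ship[2->3]=1 ship[1->2]=1 ship[0->1]=1 prod=4 -> [25 5 4 1]
Step 8: demand=4,sold=1 ship[2->3]=1 ship[1->2]=1 ship[0->1]=1 prod=4 -> [28 5 4 1]
Step 9: demand=4,sold=1 ship[2->3]=1 ship[1->2]=1 ship[0->1]=1 prod=4 -> [31 5 4 1]
Step 10: demand=4,sold=1 ship[2->3]=1 ship[1->2]=1 ship[0->1]=1 prod=4 -> [34 5 4 1]
Step 11: demand=4,sold=1 ship[2->3]=1 ship[1->2]=1 ship[0->1]=1 prod=4 -> [37 5 4 1]
Step 12: demand=4,sold=1 ship[2->3]=1 ship[1->2]=1 ship[0->1]=1 prod=4 -> [40 5 4 1]
First stockout at step 3

3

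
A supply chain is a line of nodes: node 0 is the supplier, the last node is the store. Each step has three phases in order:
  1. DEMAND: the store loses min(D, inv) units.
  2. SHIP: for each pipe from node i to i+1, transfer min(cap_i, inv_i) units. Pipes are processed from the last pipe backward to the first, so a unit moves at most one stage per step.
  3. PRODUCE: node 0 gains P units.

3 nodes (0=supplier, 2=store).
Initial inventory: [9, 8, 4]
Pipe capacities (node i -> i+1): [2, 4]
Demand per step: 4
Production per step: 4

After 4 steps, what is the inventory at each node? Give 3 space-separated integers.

Step 1: demand=4,sold=4 ship[1->2]=4 ship[0->1]=2 prod=4 -> inv=[11 6 4]
Step 2: demand=4,sold=4 ship[1->2]=4 ship[0->1]=2 prod=4 -> inv=[13 4 4]
Step 3: demand=4,sold=4 ship[1->2]=4 ship[0->1]=2 prod=4 -> inv=[15 2 4]
Step 4: demand=4,sold=4 ship[1->2]=2 ship[0->1]=2 prod=4 -> inv=[17 2 2]

17 2 2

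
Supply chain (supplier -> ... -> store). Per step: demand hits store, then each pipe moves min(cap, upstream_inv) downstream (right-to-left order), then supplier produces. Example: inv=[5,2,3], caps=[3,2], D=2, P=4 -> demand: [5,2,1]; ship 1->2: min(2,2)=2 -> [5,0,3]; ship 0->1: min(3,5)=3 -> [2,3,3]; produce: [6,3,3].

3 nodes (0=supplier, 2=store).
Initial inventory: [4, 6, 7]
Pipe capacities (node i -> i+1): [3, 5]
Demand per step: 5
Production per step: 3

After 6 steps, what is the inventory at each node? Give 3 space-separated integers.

Step 1: demand=5,sold=5 ship[1->2]=5 ship[0->1]=3 prod=3 -> inv=[4 4 7]
Step 2: demand=5,sold=5 ship[1->2]=4 ship[0->1]=3 prod=3 -> inv=[4 3 6]
Step 3: demand=5,sold=5 ship[1->2]=3 ship[0->1]=3 prod=3 -> inv=[4 3 4]
Step 4: demand=5,sold=4 ship[1->2]=3 ship[0->1]=3 prod=3 -> inv=[4 3 3]
Step 5: demand=5,sold=3 ship[1->2]=3 ship[0->1]=3 prod=3 -> inv=[4 3 3]
Step 6: demand=5,sold=3 ship[1->2]=3 ship[0->1]=3 prod=3 -> inv=[4 3 3]

4 3 3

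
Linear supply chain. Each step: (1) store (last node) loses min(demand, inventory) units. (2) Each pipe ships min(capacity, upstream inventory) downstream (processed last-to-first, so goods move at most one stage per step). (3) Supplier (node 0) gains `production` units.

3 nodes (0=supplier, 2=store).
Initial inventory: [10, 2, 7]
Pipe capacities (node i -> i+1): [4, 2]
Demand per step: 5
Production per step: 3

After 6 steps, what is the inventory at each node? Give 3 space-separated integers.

Step 1: demand=5,sold=5 ship[1->2]=2 ship[0->1]=4 prod=3 -> inv=[9 4 4]
Step 2: demand=5,sold=4 ship[1->2]=2 ship[0->1]=4 prod=3 -> inv=[8 6 2]
Step 3: demand=5,sold=2 ship[1->2]=2 ship[0->1]=4 prod=3 -> inv=[7 8 2]
Step 4: demand=5,sold=2 ship[1->2]=2 ship[0->1]=4 prod=3 -> inv=[6 10 2]
Step 5: demand=5,sold=2 ship[1->2]=2 ship[0->1]=4 prod=3 -> inv=[5 12 2]
Step 6: demand=5,sold=2 ship[1->2]=2 ship[0->1]=4 prod=3 -> inv=[4 14 2]

4 14 2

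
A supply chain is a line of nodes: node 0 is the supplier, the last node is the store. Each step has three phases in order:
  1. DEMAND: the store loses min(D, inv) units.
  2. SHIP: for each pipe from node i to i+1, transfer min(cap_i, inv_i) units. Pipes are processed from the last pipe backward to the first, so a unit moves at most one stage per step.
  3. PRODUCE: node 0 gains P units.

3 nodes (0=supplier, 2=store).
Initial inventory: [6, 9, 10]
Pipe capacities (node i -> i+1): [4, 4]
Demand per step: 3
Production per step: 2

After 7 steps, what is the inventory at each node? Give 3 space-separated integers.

Step 1: demand=3,sold=3 ship[1->2]=4 ship[0->1]=4 prod=2 -> inv=[4 9 11]
Step 2: demand=3,sold=3 ship[1->2]=4 ship[0->1]=4 prod=2 -> inv=[2 9 12]
Step 3: demand=3,sold=3 ship[1->2]=4 ship[0->1]=2 prod=2 -> inv=[2 7 13]
Step 4: demand=3,sold=3 ship[1->2]=4 ship[0->1]=2 prod=2 -> inv=[2 5 14]
Step 5: demand=3,sold=3 ship[1->2]=4 ship[0->1]=2 prod=2 -> inv=[2 3 15]
Step 6: demand=3,sold=3 ship[1->2]=3 ship[0->1]=2 prod=2 -> inv=[2 2 15]
Step 7: demand=3,sold=3 ship[1->2]=2 ship[0->1]=2 prod=2 -> inv=[2 2 14]

2 2 14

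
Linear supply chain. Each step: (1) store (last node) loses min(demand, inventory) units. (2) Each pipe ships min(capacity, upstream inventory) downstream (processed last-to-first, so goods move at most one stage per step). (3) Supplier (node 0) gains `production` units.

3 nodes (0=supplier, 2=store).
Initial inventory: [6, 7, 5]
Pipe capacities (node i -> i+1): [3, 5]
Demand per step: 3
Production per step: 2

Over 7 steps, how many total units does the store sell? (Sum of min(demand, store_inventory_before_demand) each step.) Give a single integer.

Step 1: sold=3 (running total=3) -> [5 5 7]
Step 2: sold=3 (running total=6) -> [4 3 9]
Step 3: sold=3 (running total=9) -> [3 3 9]
Step 4: sold=3 (running total=12) -> [2 3 9]
Step 5: sold=3 (running total=15) -> [2 2 9]
Step 6: sold=3 (running total=18) -> [2 2 8]
Step 7: sold=3 (running total=21) -> [2 2 7]

Answer: 21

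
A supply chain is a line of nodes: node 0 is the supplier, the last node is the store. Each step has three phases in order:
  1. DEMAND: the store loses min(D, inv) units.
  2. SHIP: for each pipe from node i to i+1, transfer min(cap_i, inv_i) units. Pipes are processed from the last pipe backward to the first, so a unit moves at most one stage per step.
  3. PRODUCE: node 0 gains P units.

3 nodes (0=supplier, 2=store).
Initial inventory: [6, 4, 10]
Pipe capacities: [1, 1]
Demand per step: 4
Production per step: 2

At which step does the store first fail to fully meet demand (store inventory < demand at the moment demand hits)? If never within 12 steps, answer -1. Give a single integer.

Step 1: demand=4,sold=4 ship[1->2]=1 ship[0->1]=1 prod=2 -> [7 4 7]
Step 2: demand=4,sold=4 ship[1->2]=1 ship[0->1]=1 prod=2 -> [8 4 4]
Step 3: demand=4,sold=4 ship[1->2]=1 ship[0->1]=1 prod=2 -> [9 4 1]
Step 4: demand=4,sold=1 ship[1->2]=1 ship[0->1]=1 prod=2 -> [10 4 1]
Step 5: demand=4,sold=1 ship[1->2]=1 ship[0->1]=1 prod=2 -> [11 4 1]
Step 6: demand=4,sold=1 ship[1->2]=1 ship[0->1]=1 prod=2 -> [12 4 1]
Step 7: demand=4,sold=1 ship[1->2]=1 ship[0->1]=1 prod=2 -> [13 4 1]
Step 8: demand=4,sold=1 ship[1->2]=1 ship[0->1]=1 prod=2 -> [14 4 1]
Step 9: demand=4,sold=1 ship[1->2]=1 ship[0->1]=1 prod=2 -> [15 4 1]
Step 10: demand=4,sold=1 ship[1->2]=1 ship[0->1]=1 prod=2 -> [16 4 1]
Step 11: demand=4,sold=1 ship[1->2]=1 ship[0->1]=1 prod=2 -> [17 4 1]
Step 12: demand=4,sold=1 ship[1->2]=1 ship[0->1]=1 prod=2 -> [18 4 1]
First stockout at step 4

4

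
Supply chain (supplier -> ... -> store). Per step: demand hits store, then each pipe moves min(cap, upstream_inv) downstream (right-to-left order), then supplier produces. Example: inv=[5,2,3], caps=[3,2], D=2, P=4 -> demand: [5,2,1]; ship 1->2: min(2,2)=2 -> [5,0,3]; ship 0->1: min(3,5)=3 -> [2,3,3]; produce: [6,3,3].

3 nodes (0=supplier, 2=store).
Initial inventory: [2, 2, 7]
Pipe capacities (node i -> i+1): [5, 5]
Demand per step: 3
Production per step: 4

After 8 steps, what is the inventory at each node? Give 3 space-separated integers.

Step 1: demand=3,sold=3 ship[1->2]=2 ship[0->1]=2 prod=4 -> inv=[4 2 6]
Step 2: demand=3,sold=3 ship[1->2]=2 ship[0->1]=4 prod=4 -> inv=[4 4 5]
Step 3: demand=3,sold=3 ship[1->2]=4 ship[0->1]=4 prod=4 -> inv=[4 4 6]
Step 4: demand=3,sold=3 ship[1->2]=4 ship[0->1]=4 prod=4 -> inv=[4 4 7]
Step 5: demand=3,sold=3 ship[1->2]=4 ship[0->1]=4 prod=4 -> inv=[4 4 8]
Step 6: demand=3,sold=3 ship[1->2]=4 ship[0->1]=4 prod=4 -> inv=[4 4 9]
Step 7: demand=3,sold=3 ship[1->2]=4 ship[0->1]=4 prod=4 -> inv=[4 4 10]
Step 8: demand=3,sold=3 ship[1->2]=4 ship[0->1]=4 prod=4 -> inv=[4 4 11]

4 4 11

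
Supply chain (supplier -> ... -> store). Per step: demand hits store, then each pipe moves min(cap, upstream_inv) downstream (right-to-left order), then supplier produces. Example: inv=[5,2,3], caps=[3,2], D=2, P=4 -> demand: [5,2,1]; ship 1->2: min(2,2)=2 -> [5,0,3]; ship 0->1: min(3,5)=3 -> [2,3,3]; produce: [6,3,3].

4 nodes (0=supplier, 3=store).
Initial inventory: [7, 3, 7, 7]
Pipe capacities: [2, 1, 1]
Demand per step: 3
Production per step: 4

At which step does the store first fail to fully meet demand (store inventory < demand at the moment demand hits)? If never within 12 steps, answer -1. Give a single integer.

Step 1: demand=3,sold=3 ship[2->3]=1 ship[1->2]=1 ship[0->1]=2 prod=4 -> [9 4 7 5]
Step 2: demand=3,sold=3 ship[2->3]=1 ship[1->2]=1 ship[0->1]=2 prod=4 -> [11 5 7 3]
Step 3: demand=3,sold=3 ship[2->3]=1 ship[1->2]=1 ship[0->1]=2 prod=4 -> [13 6 7 1]
Step 4: demand=3,sold=1 ship[2->3]=1 ship[1->2]=1 ship[0->1]=2 prod=4 -> [15 7 7 1]
Step 5: demand=3,sold=1 ship[2->3]=1 ship[1->2]=1 ship[0->1]=2 prod=4 -> [17 8 7 1]
Step 6: demand=3,sold=1 ship[2->3]=1 ship[1->2]=1 ship[0->1]=2 prod=4 -> [19 9 7 1]
Step 7: demand=3,sold=1 ship[2->3]=1 ship[1->2]=1 ship[0->1]=2 prod=4 -> [21 10 7 1]
Step 8: demand=3,sold=1 ship[2->3]=1 ship[1->2]=1 ship[0->1]=2 prod=4 -> [23 11 7 1]
Step 9: demand=3,sold=1 ship[2->3]=1 ship[1->2]=1 ship[0->1]=2 prod=4 -> [25 12 7 1]
Step 10: demand=3,sold=1 ship[2->3]=1 ship[1->2]=1 ship[0->1]=2 prod=4 -> [27 13 7 1]
Step 11: demand=3,sold=1 ship[2->3]=1 ship[1->2]=1 ship[0->1]=2 prod=4 -> [29 14 7 1]
Step 12: demand=3,sold=1 ship[2->3]=1 ship[1->2]=1 ship[0->1]=2 prod=4 -> [31 15 7 1]
First stockout at step 4

4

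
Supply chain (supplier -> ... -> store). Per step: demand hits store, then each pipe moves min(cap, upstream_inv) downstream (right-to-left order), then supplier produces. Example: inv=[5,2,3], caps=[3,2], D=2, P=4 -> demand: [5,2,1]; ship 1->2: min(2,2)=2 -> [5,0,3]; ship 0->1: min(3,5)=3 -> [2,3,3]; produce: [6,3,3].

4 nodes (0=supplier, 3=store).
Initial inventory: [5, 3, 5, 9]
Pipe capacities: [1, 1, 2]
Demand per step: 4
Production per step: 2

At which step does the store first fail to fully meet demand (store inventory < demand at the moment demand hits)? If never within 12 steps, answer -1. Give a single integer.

Step 1: demand=4,sold=4 ship[2->3]=2 ship[1->2]=1 ship[0->1]=1 prod=2 -> [6 3 4 7]
Step 2: demand=4,sold=4 ship[2->3]=2 ship[1->2]=1 ship[0->1]=1 prod=2 -> [7 3 3 5]
Step 3: demand=4,sold=4 ship[2->3]=2 ship[1->2]=1 ship[0->1]=1 prod=2 -> [8 3 2 3]
Step 4: demand=4,sold=3 ship[2->3]=2 ship[1->2]=1 ship[0->1]=1 prod=2 -> [9 3 1 2]
Step 5: demand=4,sold=2 ship[2->3]=1 ship[1->2]=1 ship[0->1]=1 prod=2 -> [10 3 1 1]
Step 6: demand=4,sold=1 ship[2->3]=1 ship[1->2]=1 ship[0->1]=1 prod=2 -> [11 3 1 1]
Step 7: demand=4,sold=1 ship[2->3]=1 ship[1->2]=1 ship[0->1]=1 prod=2 -> [12 3 1 1]
Step 8: demand=4,sold=1 ship[2->3]=1 ship[1->2]=1 ship[0->1]=1 prod=2 -> [13 3 1 1]
Step 9: demand=4,sold=1 ship[2->3]=1 ship[1->2]=1 ship[0->1]=1 prod=2 -> [14 3 1 1]
Step 10: demand=4,sold=1 ship[2->3]=1 ship[1->2]=1 ship[0->1]=1 prod=2 -> [15 3 1 1]
Step 11: demand=4,sold=1 ship[2->3]=1 ship[1->2]=1 ship[0->1]=1 prod=2 -> [16 3 1 1]
Step 12: demand=4,sold=1 ship[2->3]=1 ship[1->2]=1 ship[0->1]=1 prod=2 -> [17 3 1 1]
First stockout at step 4

4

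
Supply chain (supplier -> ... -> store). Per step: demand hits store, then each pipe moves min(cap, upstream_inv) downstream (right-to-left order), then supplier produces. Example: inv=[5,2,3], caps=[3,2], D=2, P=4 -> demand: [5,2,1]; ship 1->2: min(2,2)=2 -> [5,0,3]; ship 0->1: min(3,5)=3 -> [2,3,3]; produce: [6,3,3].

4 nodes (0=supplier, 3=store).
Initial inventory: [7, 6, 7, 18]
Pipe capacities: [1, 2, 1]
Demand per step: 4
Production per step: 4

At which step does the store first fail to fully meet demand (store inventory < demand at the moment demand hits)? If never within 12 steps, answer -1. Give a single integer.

Step 1: demand=4,sold=4 ship[2->3]=1 ship[1->2]=2 ship[0->1]=1 prod=4 -> [10 5 8 15]
Step 2: demand=4,sold=4 ship[2->3]=1 ship[1->2]=2 ship[0->1]=1 prod=4 -> [13 4 9 12]
Step 3: demand=4,sold=4 ship[2->3]=1 ship[1->2]=2 ship[0->1]=1 prod=4 -> [16 3 10 9]
Step 4: demand=4,sold=4 ship[2->3]=1 ship[1->2]=2 ship[0->1]=1 prod=4 -> [19 2 11 6]
Step 5: demand=4,sold=4 ship[2->3]=1 ship[1->2]=2 ship[0->1]=1 prod=4 -> [22 1 12 3]
Step 6: demand=4,sold=3 ship[2->3]=1 ship[1->2]=1 ship[0->1]=1 prod=4 -> [25 1 12 1]
Step 7: demand=4,sold=1 ship[2->3]=1 ship[1->2]=1 ship[0->1]=1 prod=4 -> [28 1 12 1]
Step 8: demand=4,sold=1 ship[2->3]=1 ship[1->2]=1 ship[0->1]=1 prod=4 -> [31 1 12 1]
Step 9: demand=4,sold=1 ship[2->3]=1 ship[1->2]=1 ship[0->1]=1 prod=4 -> [34 1 12 1]
Step 10: demand=4,sold=1 ship[2->3]=1 ship[1->2]=1 ship[0->1]=1 prod=4 -> [37 1 12 1]
Step 11: demand=4,sold=1 ship[2->3]=1 ship[1->2]=1 ship[0->1]=1 prod=4 -> [40 1 12 1]
Step 12: demand=4,sold=1 ship[2->3]=1 ship[1->2]=1 ship[0->1]=1 prod=4 -> [43 1 12 1]
First stockout at step 6

6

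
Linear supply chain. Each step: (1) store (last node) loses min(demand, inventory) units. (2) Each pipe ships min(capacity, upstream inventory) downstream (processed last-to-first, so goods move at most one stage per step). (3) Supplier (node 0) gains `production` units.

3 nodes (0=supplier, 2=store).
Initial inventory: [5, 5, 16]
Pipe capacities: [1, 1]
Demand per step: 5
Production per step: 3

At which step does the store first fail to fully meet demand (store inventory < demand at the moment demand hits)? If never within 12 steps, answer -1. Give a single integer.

Step 1: demand=5,sold=5 ship[1->2]=1 ship[0->1]=1 prod=3 -> [7 5 12]
Step 2: demand=5,sold=5 ship[1->2]=1 ship[0->1]=1 prod=3 -> [9 5 8]
Step 3: demand=5,sold=5 ship[1->2]=1 ship[0->1]=1 prod=3 -> [11 5 4]
Step 4: demand=5,sold=4 ship[1->2]=1 ship[0->1]=1 prod=3 -> [13 5 1]
Step 5: demand=5,sold=1 ship[1->2]=1 ship[0->1]=1 prod=3 -> [15 5 1]
Step 6: demand=5,sold=1 ship[1->2]=1 ship[0->1]=1 prod=3 -> [17 5 1]
Step 7: demand=5,sold=1 ship[1->2]=1 ship[0->1]=1 prod=3 -> [19 5 1]
Step 8: demand=5,sold=1 ship[1->2]=1 ship[0->1]=1 prod=3 -> [21 5 1]
Step 9: demand=5,sold=1 ship[1->2]=1 ship[0->1]=1 prod=3 -> [23 5 1]
Step 10: demand=5,sold=1 ship[1->2]=1 ship[0->1]=1 prod=3 -> [25 5 1]
Step 11: demand=5,sold=1 ship[1->2]=1 ship[0->1]=1 prod=3 -> [27 5 1]
Step 12: demand=5,sold=1 ship[1->2]=1 ship[0->1]=1 prod=3 -> [29 5 1]
First stockout at step 4

4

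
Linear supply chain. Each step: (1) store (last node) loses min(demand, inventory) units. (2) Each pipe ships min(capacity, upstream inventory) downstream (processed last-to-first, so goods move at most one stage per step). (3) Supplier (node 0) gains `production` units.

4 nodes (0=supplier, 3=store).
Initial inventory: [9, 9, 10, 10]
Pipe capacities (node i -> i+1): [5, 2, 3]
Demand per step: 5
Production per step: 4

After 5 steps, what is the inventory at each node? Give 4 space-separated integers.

Step 1: demand=5,sold=5 ship[2->3]=3 ship[1->2]=2 ship[0->1]=5 prod=4 -> inv=[8 12 9 8]
Step 2: demand=5,sold=5 ship[2->3]=3 ship[1->2]=2 ship[0->1]=5 prod=4 -> inv=[7 15 8 6]
Step 3: demand=5,sold=5 ship[2->3]=3 ship[1->2]=2 ship[0->1]=5 prod=4 -> inv=[6 18 7 4]
Step 4: demand=5,sold=4 ship[2->3]=3 ship[1->2]=2 ship[0->1]=5 prod=4 -> inv=[5 21 6 3]
Step 5: demand=5,sold=3 ship[2->3]=3 ship[1->2]=2 ship[0->1]=5 prod=4 -> inv=[4 24 5 3]

4 24 5 3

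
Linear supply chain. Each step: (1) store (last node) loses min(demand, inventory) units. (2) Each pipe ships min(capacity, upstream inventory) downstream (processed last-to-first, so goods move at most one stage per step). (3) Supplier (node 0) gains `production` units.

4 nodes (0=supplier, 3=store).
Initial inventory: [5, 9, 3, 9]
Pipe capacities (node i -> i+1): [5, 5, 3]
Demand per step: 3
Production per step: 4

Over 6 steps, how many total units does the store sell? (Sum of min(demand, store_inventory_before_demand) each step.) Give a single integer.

Answer: 18

Derivation:
Step 1: sold=3 (running total=3) -> [4 9 5 9]
Step 2: sold=3 (running total=6) -> [4 8 7 9]
Step 3: sold=3 (running total=9) -> [4 7 9 9]
Step 4: sold=3 (running total=12) -> [4 6 11 9]
Step 5: sold=3 (running total=15) -> [4 5 13 9]
Step 6: sold=3 (running total=18) -> [4 4 15 9]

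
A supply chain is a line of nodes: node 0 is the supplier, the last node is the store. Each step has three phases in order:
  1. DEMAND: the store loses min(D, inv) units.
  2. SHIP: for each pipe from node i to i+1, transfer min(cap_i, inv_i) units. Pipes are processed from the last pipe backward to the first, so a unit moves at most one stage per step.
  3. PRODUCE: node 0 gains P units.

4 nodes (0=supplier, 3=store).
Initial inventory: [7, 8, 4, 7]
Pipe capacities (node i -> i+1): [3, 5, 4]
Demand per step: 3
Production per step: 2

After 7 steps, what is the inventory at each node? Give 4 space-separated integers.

Step 1: demand=3,sold=3 ship[2->3]=4 ship[1->2]=5 ship[0->1]=3 prod=2 -> inv=[6 6 5 8]
Step 2: demand=3,sold=3 ship[2->3]=4 ship[1->2]=5 ship[0->1]=3 prod=2 -> inv=[5 4 6 9]
Step 3: demand=3,sold=3 ship[2->3]=4 ship[1->2]=4 ship[0->1]=3 prod=2 -> inv=[4 3 6 10]
Step 4: demand=3,sold=3 ship[2->3]=4 ship[1->2]=3 ship[0->1]=3 prod=2 -> inv=[3 3 5 11]
Step 5: demand=3,sold=3 ship[2->3]=4 ship[1->2]=3 ship[0->1]=3 prod=2 -> inv=[2 3 4 12]
Step 6: demand=3,sold=3 ship[2->3]=4 ship[1->2]=3 ship[0->1]=2 prod=2 -> inv=[2 2 3 13]
Step 7: demand=3,sold=3 ship[2->3]=3 ship[1->2]=2 ship[0->1]=2 prod=2 -> inv=[2 2 2 13]

2 2 2 13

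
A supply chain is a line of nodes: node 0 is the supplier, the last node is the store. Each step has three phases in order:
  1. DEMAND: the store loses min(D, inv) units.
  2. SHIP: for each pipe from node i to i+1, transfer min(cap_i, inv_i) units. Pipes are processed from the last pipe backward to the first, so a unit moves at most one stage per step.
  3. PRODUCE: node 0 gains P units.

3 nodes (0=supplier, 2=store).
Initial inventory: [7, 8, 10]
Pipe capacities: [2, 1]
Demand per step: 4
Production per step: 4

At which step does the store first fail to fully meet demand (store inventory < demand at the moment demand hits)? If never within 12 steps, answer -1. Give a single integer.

Step 1: demand=4,sold=4 ship[1->2]=1 ship[0->1]=2 prod=4 -> [9 9 7]
Step 2: demand=4,sold=4 ship[1->2]=1 ship[0->1]=2 prod=4 -> [11 10 4]
Step 3: demand=4,sold=4 ship[1->2]=1 ship[0->1]=2 prod=4 -> [13 11 1]
Step 4: demand=4,sold=1 ship[1->2]=1 ship[0->1]=2 prod=4 -> [15 12 1]
Step 5: demand=4,sold=1 ship[1->2]=1 ship[0->1]=2 prod=4 -> [17 13 1]
Step 6: demand=4,sold=1 ship[1->2]=1 ship[0->1]=2 prod=4 -> [19 14 1]
Step 7: demand=4,sold=1 ship[1->2]=1 ship[0->1]=2 prod=4 -> [21 15 1]
Step 8: demand=4,sold=1 ship[1->2]=1 ship[0->1]=2 prod=4 -> [23 16 1]
Step 9: demand=4,sold=1 ship[1->2]=1 ship[0->1]=2 prod=4 -> [25 17 1]
Step 10: demand=4,sold=1 ship[1->2]=1 ship[0->1]=2 prod=4 -> [27 18 1]
Step 11: demand=4,sold=1 ship[1->2]=1 ship[0->1]=2 prod=4 -> [29 19 1]
Step 12: demand=4,sold=1 ship[1->2]=1 ship[0->1]=2 prod=4 -> [31 20 1]
First stockout at step 4

4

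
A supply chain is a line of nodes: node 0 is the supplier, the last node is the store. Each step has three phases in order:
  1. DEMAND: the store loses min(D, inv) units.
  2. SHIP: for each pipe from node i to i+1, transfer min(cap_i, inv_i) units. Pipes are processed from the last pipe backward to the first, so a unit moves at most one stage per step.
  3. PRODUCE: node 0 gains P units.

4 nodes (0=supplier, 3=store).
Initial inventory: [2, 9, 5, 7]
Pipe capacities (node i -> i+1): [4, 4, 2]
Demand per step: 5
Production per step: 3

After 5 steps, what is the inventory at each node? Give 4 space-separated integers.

Step 1: demand=5,sold=5 ship[2->3]=2 ship[1->2]=4 ship[0->1]=2 prod=3 -> inv=[3 7 7 4]
Step 2: demand=5,sold=4 ship[2->3]=2 ship[1->2]=4 ship[0->1]=3 prod=3 -> inv=[3 6 9 2]
Step 3: demand=5,sold=2 ship[2->3]=2 ship[1->2]=4 ship[0->1]=3 prod=3 -> inv=[3 5 11 2]
Step 4: demand=5,sold=2 ship[2->3]=2 ship[1->2]=4 ship[0->1]=3 prod=3 -> inv=[3 4 13 2]
Step 5: demand=5,sold=2 ship[2->3]=2 ship[1->2]=4 ship[0->1]=3 prod=3 -> inv=[3 3 15 2]

3 3 15 2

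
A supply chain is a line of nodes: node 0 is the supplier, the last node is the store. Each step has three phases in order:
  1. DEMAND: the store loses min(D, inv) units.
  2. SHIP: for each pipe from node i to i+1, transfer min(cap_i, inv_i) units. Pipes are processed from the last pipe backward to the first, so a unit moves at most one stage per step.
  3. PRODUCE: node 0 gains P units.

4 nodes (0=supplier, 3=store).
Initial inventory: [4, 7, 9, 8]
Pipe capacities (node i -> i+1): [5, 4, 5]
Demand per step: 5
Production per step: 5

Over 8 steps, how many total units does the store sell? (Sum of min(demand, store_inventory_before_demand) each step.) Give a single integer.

Answer: 40

Derivation:
Step 1: sold=5 (running total=5) -> [5 7 8 8]
Step 2: sold=5 (running total=10) -> [5 8 7 8]
Step 3: sold=5 (running total=15) -> [5 9 6 8]
Step 4: sold=5 (running total=20) -> [5 10 5 8]
Step 5: sold=5 (running total=25) -> [5 11 4 8]
Step 6: sold=5 (running total=30) -> [5 12 4 7]
Step 7: sold=5 (running total=35) -> [5 13 4 6]
Step 8: sold=5 (running total=40) -> [5 14 4 5]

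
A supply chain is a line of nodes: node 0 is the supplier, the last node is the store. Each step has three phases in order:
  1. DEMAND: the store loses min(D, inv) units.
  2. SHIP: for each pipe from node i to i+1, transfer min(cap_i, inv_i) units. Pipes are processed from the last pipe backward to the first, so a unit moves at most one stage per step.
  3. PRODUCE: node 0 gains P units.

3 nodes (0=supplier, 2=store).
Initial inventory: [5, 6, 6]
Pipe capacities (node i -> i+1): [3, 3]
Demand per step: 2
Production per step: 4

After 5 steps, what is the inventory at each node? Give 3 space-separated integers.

Step 1: demand=2,sold=2 ship[1->2]=3 ship[0->1]=3 prod=4 -> inv=[6 6 7]
Step 2: demand=2,sold=2 ship[1->2]=3 ship[0->1]=3 prod=4 -> inv=[7 6 8]
Step 3: demand=2,sold=2 ship[1->2]=3 ship[0->1]=3 prod=4 -> inv=[8 6 9]
Step 4: demand=2,sold=2 ship[1->2]=3 ship[0->1]=3 prod=4 -> inv=[9 6 10]
Step 5: demand=2,sold=2 ship[1->2]=3 ship[0->1]=3 prod=4 -> inv=[10 6 11]

10 6 11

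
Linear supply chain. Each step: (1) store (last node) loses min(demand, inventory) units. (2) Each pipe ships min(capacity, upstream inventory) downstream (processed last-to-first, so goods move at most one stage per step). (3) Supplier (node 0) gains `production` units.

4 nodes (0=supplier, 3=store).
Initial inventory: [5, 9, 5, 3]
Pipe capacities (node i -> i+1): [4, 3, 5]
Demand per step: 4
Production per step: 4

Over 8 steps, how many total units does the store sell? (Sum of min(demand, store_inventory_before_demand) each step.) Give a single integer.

Step 1: sold=3 (running total=3) -> [5 10 3 5]
Step 2: sold=4 (running total=7) -> [5 11 3 4]
Step 3: sold=4 (running total=11) -> [5 12 3 3]
Step 4: sold=3 (running total=14) -> [5 13 3 3]
Step 5: sold=3 (running total=17) -> [5 14 3 3]
Step 6: sold=3 (running total=20) -> [5 15 3 3]
Step 7: sold=3 (running total=23) -> [5 16 3 3]
Step 8: sold=3 (running total=26) -> [5 17 3 3]

Answer: 26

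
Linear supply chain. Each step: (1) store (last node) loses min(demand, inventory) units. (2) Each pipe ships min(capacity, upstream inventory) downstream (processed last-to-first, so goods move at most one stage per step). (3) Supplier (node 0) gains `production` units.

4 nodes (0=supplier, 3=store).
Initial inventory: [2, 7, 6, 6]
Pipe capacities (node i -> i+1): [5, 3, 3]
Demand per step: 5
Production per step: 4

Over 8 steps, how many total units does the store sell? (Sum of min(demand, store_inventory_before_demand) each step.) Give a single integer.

Step 1: sold=5 (running total=5) -> [4 6 6 4]
Step 2: sold=4 (running total=9) -> [4 7 6 3]
Step 3: sold=3 (running total=12) -> [4 8 6 3]
Step 4: sold=3 (running total=15) -> [4 9 6 3]
Step 5: sold=3 (running total=18) -> [4 10 6 3]
Step 6: sold=3 (running total=21) -> [4 11 6 3]
Step 7: sold=3 (running total=24) -> [4 12 6 3]
Step 8: sold=3 (running total=27) -> [4 13 6 3]

Answer: 27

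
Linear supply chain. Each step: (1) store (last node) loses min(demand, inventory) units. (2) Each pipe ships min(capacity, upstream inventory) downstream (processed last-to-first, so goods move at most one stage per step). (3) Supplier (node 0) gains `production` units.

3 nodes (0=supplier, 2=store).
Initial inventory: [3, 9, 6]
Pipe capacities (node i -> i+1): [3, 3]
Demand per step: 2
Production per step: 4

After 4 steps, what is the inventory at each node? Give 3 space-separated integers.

Step 1: demand=2,sold=2 ship[1->2]=3 ship[0->1]=3 prod=4 -> inv=[4 9 7]
Step 2: demand=2,sold=2 ship[1->2]=3 ship[0->1]=3 prod=4 -> inv=[5 9 8]
Step 3: demand=2,sold=2 ship[1->2]=3 ship[0->1]=3 prod=4 -> inv=[6 9 9]
Step 4: demand=2,sold=2 ship[1->2]=3 ship[0->1]=3 prod=4 -> inv=[7 9 10]

7 9 10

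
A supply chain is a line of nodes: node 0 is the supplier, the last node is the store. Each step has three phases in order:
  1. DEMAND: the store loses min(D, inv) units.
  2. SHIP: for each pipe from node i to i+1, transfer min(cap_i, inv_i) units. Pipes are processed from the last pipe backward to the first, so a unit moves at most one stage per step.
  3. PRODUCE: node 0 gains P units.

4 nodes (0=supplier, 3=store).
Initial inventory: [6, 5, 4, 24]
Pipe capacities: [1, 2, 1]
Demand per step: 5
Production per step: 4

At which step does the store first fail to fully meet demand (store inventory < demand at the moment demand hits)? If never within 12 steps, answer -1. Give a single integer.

Step 1: demand=5,sold=5 ship[2->3]=1 ship[1->2]=2 ship[0->1]=1 prod=4 -> [9 4 5 20]
Step 2: demand=5,sold=5 ship[2->3]=1 ship[1->2]=2 ship[0->1]=1 prod=4 -> [12 3 6 16]
Step 3: demand=5,sold=5 ship[2->3]=1 ship[1->2]=2 ship[0->1]=1 prod=4 -> [15 2 7 12]
Step 4: demand=5,sold=5 ship[2->3]=1 ship[1->2]=2 ship[0->1]=1 prod=4 -> [18 1 8 8]
Step 5: demand=5,sold=5 ship[2->3]=1 ship[1->2]=1 ship[0->1]=1 prod=4 -> [21 1 8 4]
Step 6: demand=5,sold=4 ship[2->3]=1 ship[1->2]=1 ship[0->1]=1 prod=4 -> [24 1 8 1]
Step 7: demand=5,sold=1 ship[2->3]=1 ship[1->2]=1 ship[0->1]=1 prod=4 -> [27 1 8 1]
Step 8: demand=5,sold=1 ship[2->3]=1 ship[1->2]=1 ship[0->1]=1 prod=4 -> [30 1 8 1]
Step 9: demand=5,sold=1 ship[2->3]=1 ship[1->2]=1 ship[0->1]=1 prod=4 -> [33 1 8 1]
Step 10: demand=5,sold=1 ship[2->3]=1 ship[1->2]=1 ship[0->1]=1 prod=4 -> [36 1 8 1]
Step 11: demand=5,sold=1 ship[2->3]=1 ship[1->2]=1 ship[0->1]=1 prod=4 -> [39 1 8 1]
Step 12: demand=5,sold=1 ship[2->3]=1 ship[1->2]=1 ship[0->1]=1 prod=4 -> [42 1 8 1]
First stockout at step 6

6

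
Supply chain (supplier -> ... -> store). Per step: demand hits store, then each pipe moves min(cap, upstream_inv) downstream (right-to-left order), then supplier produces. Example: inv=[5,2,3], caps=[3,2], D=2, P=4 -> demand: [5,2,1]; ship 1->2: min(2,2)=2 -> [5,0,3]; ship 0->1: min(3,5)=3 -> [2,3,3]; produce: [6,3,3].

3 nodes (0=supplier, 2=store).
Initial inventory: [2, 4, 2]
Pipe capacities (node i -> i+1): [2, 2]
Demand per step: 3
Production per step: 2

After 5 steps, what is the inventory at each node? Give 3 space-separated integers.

Step 1: demand=3,sold=2 ship[1->2]=2 ship[0->1]=2 prod=2 -> inv=[2 4 2]
Step 2: demand=3,sold=2 ship[1->2]=2 ship[0->1]=2 prod=2 -> inv=[2 4 2]
Step 3: demand=3,sold=2 ship[1->2]=2 ship[0->1]=2 prod=2 -> inv=[2 4 2]
Step 4: demand=3,sold=2 ship[1->2]=2 ship[0->1]=2 prod=2 -> inv=[2 4 2]
Step 5: demand=3,sold=2 ship[1->2]=2 ship[0->1]=2 prod=2 -> inv=[2 4 2]

2 4 2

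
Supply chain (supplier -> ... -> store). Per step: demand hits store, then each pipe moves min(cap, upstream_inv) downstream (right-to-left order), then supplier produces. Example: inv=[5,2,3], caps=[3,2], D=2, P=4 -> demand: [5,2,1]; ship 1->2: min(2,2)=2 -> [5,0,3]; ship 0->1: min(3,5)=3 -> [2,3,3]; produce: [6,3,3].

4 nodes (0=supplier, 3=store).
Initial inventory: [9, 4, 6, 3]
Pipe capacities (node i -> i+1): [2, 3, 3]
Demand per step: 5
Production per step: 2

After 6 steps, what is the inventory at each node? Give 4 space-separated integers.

Step 1: demand=5,sold=3 ship[2->3]=3 ship[1->2]=3 ship[0->1]=2 prod=2 -> inv=[9 3 6 3]
Step 2: demand=5,sold=3 ship[2->3]=3 ship[1->2]=3 ship[0->1]=2 prod=2 -> inv=[9 2 6 3]
Step 3: demand=5,sold=3 ship[2->3]=3 ship[1->2]=2 ship[0->1]=2 prod=2 -> inv=[9 2 5 3]
Step 4: demand=5,sold=3 ship[2->3]=3 ship[1->2]=2 ship[0->1]=2 prod=2 -> inv=[9 2 4 3]
Step 5: demand=5,sold=3 ship[2->3]=3 ship[1->2]=2 ship[0->1]=2 prod=2 -> inv=[9 2 3 3]
Step 6: demand=5,sold=3 ship[2->3]=3 ship[1->2]=2 ship[0->1]=2 prod=2 -> inv=[9 2 2 3]

9 2 2 3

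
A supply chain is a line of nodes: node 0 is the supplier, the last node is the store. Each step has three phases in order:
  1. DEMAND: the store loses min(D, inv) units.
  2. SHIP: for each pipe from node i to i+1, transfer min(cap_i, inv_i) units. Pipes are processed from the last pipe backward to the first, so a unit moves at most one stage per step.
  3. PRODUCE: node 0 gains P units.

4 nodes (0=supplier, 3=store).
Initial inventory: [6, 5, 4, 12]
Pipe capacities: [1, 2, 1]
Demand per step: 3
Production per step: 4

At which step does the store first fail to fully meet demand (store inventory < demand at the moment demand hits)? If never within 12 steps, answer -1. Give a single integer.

Step 1: demand=3,sold=3 ship[2->3]=1 ship[1->2]=2 ship[0->1]=1 prod=4 -> [9 4 5 10]
Step 2: demand=3,sold=3 ship[2->3]=1 ship[1->2]=2 ship[0->1]=1 prod=4 -> [12 3 6 8]
Step 3: demand=3,sold=3 ship[2->3]=1 ship[1->2]=2 ship[0->1]=1 prod=4 -> [15 2 7 6]
Step 4: demand=3,sold=3 ship[2->3]=1 ship[1->2]=2 ship[0->1]=1 prod=4 -> [18 1 8 4]
Step 5: demand=3,sold=3 ship[2->3]=1 ship[1->2]=1 ship[0->1]=1 prod=4 -> [21 1 8 2]
Step 6: demand=3,sold=2 ship[2->3]=1 ship[1->2]=1 ship[0->1]=1 prod=4 -> [24 1 8 1]
Step 7: demand=3,sold=1 ship[2->3]=1 ship[1->2]=1 ship[0->1]=1 prod=4 -> [27 1 8 1]
Step 8: demand=3,sold=1 ship[2->3]=1 ship[1->2]=1 ship[0->1]=1 prod=4 -> [30 1 8 1]
Step 9: demand=3,sold=1 ship[2->3]=1 ship[1->2]=1 ship[0->1]=1 prod=4 -> [33 1 8 1]
Step 10: demand=3,sold=1 ship[2->3]=1 ship[1->2]=1 ship[0->1]=1 prod=4 -> [36 1 8 1]
Step 11: demand=3,sold=1 ship[2->3]=1 ship[1->2]=1 ship[0->1]=1 prod=4 -> [39 1 8 1]
Step 12: demand=3,sold=1 ship[2->3]=1 ship[1->2]=1 ship[0->1]=1 prod=4 -> [42 1 8 1]
First stockout at step 6

6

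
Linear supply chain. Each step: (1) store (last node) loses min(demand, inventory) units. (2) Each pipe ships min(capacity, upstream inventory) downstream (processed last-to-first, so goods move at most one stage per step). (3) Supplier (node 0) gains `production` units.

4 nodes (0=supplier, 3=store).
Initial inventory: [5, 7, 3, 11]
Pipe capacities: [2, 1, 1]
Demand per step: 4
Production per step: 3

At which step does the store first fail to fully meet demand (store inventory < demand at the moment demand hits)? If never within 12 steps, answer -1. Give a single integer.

Step 1: demand=4,sold=4 ship[2->3]=1 ship[1->2]=1 ship[0->1]=2 prod=3 -> [6 8 3 8]
Step 2: demand=4,sold=4 ship[2->3]=1 ship[1->2]=1 ship[0->1]=2 prod=3 -> [7 9 3 5]
Step 3: demand=4,sold=4 ship[2->3]=1 ship[1->2]=1 ship[0->1]=2 prod=3 -> [8 10 3 2]
Step 4: demand=4,sold=2 ship[2->3]=1 ship[1->2]=1 ship[0->1]=2 prod=3 -> [9 11 3 1]
Step 5: demand=4,sold=1 ship[2->3]=1 ship[1->2]=1 ship[0->1]=2 prod=3 -> [10 12 3 1]
Step 6: demand=4,sold=1 ship[2->3]=1 ship[1->2]=1 ship[0->1]=2 prod=3 -> [11 13 3 1]
Step 7: demand=4,sold=1 ship[2->3]=1 ship[1->2]=1 ship[0->1]=2 prod=3 -> [12 14 3 1]
Step 8: demand=4,sold=1 ship[2->3]=1 ship[1->2]=1 ship[0->1]=2 prod=3 -> [13 15 3 1]
Step 9: demand=4,sold=1 ship[2->3]=1 ship[1->2]=1 ship[0->1]=2 prod=3 -> [14 16 3 1]
Step 10: demand=4,sold=1 ship[2->3]=1 ship[1->2]=1 ship[0->1]=2 prod=3 -> [15 17 3 1]
Step 11: demand=4,sold=1 ship[2->3]=1 ship[1->2]=1 ship[0->1]=2 prod=3 -> [16 18 3 1]
Step 12: demand=4,sold=1 ship[2->3]=1 ship[1->2]=1 ship[0->1]=2 prod=3 -> [17 19 3 1]
First stockout at step 4

4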